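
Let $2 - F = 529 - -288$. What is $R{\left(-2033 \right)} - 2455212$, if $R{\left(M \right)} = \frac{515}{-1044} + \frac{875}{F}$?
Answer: $- \frac{417808603109}{170172} \approx -2.4552 \cdot 10^{6}$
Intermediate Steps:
$F = -815$ ($F = 2 - \left(529 - -288\right) = 2 - \left(529 + 288\right) = 2 - 817 = -815$)
$R{\left(M \right)} = - \frac{266645}{170172}$ ($R{\left(M \right)} = \frac{515}{-1044} + \frac{875}{-815} = 515 \left(- \frac{1}{1044}\right) + 875 \left(- \frac{1}{815}\right) = - \frac{515}{1044} - \frac{175}{163} = - \frac{266645}{170172}$)
$R{\left(-2033 \right)} - 2455212 = - \frac{266645}{170172} - 2455212 = - \frac{417808603109}{170172}$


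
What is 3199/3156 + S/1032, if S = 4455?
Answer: 1446779/271416 ≈ 5.3305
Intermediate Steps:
3199/3156 + S/1032 = 3199/3156 + 4455/1032 = 3199*(1/3156) + 4455*(1/1032) = 3199/3156 + 1485/344 = 1446779/271416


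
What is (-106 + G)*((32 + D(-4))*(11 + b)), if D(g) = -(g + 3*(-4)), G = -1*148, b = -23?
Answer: 146304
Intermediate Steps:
G = -148
D(g) = 12 - g (D(g) = -(g - 12) = -(-12 + g) = 12 - g)
(-106 + G)*((32 + D(-4))*(11 + b)) = (-106 - 148)*((32 + (12 - 1*(-4)))*(11 - 23)) = -254*(32 + (12 + 4))*(-12) = -254*(32 + 16)*(-12) = -12192*(-12) = -254*(-576) = 146304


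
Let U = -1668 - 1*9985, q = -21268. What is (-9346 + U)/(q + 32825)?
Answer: -20999/11557 ≈ -1.8170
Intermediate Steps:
U = -11653 (U = -1668 - 9985 = -11653)
(-9346 + U)/(q + 32825) = (-9346 - 11653)/(-21268 + 32825) = -20999/11557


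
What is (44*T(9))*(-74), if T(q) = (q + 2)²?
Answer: -393976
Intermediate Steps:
T(q) = (2 + q)²
(44*T(9))*(-74) = (44*(2 + 9)²)*(-74) = (44*11²)*(-74) = (44*121)*(-74) = 5324*(-74) = -393976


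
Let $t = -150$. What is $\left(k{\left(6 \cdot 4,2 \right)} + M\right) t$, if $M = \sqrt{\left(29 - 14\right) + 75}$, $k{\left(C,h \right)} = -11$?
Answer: $1650 - 450 \sqrt{10} \approx 226.98$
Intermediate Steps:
$M = 3 \sqrt{10}$ ($M = \sqrt{15 + 75} = \sqrt{90} = 3 \sqrt{10} \approx 9.4868$)
$\left(k{\left(6 \cdot 4,2 \right)} + M\right) t = \left(-11 + 3 \sqrt{10}\right) \left(-150\right) = 1650 - 450 \sqrt{10}$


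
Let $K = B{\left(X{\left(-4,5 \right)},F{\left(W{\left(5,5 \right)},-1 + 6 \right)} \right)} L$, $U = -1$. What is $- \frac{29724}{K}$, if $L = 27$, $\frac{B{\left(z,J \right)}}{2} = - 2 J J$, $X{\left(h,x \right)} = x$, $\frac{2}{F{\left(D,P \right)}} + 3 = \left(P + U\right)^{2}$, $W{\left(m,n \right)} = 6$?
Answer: $\frac{418613}{36} \approx 11628.0$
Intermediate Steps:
$F{\left(D,P \right)} = \frac{2}{-3 + \left(-1 + P\right)^{2}}$ ($F{\left(D,P \right)} = \frac{2}{-3 + \left(P - 1\right)^{2}} = \frac{2}{-3 + \left(-1 + P\right)^{2}}$)
$B{\left(z,J \right)} = - 4 J^{2}$ ($B{\left(z,J \right)} = 2 - 2 J J = 2 \left(- 2 J^{2}\right) = - 4 J^{2}$)
$K = - \frac{432}{169}$ ($K = - 4 \left(\frac{2}{-3 + \left(-1 + \left(-1 + 6\right)\right)^{2}}\right)^{2} \cdot 27 = - 4 \left(\frac{2}{-3 + \left(-1 + 5\right)^{2}}\right)^{2} \cdot 27 = - 4 \left(\frac{2}{-3 + 4^{2}}\right)^{2} \cdot 27 = - 4 \left(\frac{2}{-3 + 16}\right)^{2} \cdot 27 = - 4 \left(\frac{2}{13}\right)^{2} \cdot 27 = \left(-4\right) \frac{4}{169} \cdot 27 = \left(- \frac{16}{169}\right) 27 = - \frac{432}{169} \approx -2.5562$)
$- \frac{29724}{K} = - \frac{29724}{- \frac{432}{169}} = \left(-29724\right) \left(- \frac{169}{432}\right) = \frac{418613}{36}$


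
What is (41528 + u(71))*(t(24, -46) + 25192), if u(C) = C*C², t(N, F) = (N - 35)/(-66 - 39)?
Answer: 1056584459069/105 ≈ 1.0063e+10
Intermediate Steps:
t(N, F) = ⅓ - N/105 (t(N, F) = (-35 + N)/(-105) = (-35 + N)*(-1/105) = ⅓ - N/105)
u(C) = C³
(41528 + u(71))*(t(24, -46) + 25192) = (41528 + 71³)*((⅓ - 1/105*24) + 25192) = (41528 + 357911)*((⅓ - 8/35) + 25192) = 399439*(11/105 + 25192) = 399439*(2645171/105) = 1056584459069/105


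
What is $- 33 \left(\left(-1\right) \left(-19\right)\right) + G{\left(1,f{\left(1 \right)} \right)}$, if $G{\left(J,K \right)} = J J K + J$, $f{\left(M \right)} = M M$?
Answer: $-625$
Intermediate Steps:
$f{\left(M \right)} = M^{2}$
$G{\left(J,K \right)} = J + K J^{2}$ ($G{\left(J,K \right)} = J^{2} K + J = K J^{2} + J = J + K J^{2}$)
$- 33 \left(\left(-1\right) \left(-19\right)\right) + G{\left(1,f{\left(1 \right)} \right)} = - 33 \left(\left(-1\right) \left(-19\right)\right) + 1 \left(1 + 1 \cdot 1^{2}\right) = \left(-33\right) 19 + 1 \left(1 + 1 \cdot 1\right) = -627 + 1 \left(1 + 1\right) = -627 + 1 \cdot 2 = -627 + 2 = -625$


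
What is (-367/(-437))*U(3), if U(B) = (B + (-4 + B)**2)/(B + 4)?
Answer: 1468/3059 ≈ 0.47990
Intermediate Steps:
U(B) = (B + (-4 + B)**2)/(4 + B)
(-367/(-437))*U(3) = (-367/(-437))*((3 + (-4 + 3)**2)/(4 + 3)) = (-367*(-1/437))*((3 + (-1)**2)/7) = 367*((3 + 1)/7)/437 = 367*((1/7)*4)/437 = (367/437)*(4/7) = 1468/3059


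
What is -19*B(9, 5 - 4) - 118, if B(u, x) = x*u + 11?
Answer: -498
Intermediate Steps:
B(u, x) = 11 + u*x (B(u, x) = u*x + 11 = 11 + u*x)
-19*B(9, 5 - 4) - 118 = -19*(11 + 9*(5 - 4)) - 118 = -19*(11 + 9*1) - 118 = -19*(11 + 9) - 118 = -19*20 - 118 = -380 - 118 = -498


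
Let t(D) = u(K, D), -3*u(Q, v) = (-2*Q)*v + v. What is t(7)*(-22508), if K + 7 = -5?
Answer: 3938900/3 ≈ 1.3130e+6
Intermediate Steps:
K = -12 (K = -7 - 5 = -12)
u(Q, v) = -v/3 + 2*Q*v/3 (u(Q, v) = -((-2*Q)*v + v)/3 = -(-2*Q*v + v)/3 = -(v - 2*Q*v)/3 = -v/3 + 2*Q*v/3)
t(D) = -25*D/3 (t(D) = D*(-1 + 2*(-12))/3 = D*(-1 - 24)/3 = (1/3)*D*(-25) = -25*D/3)
t(7)*(-22508) = -25/3*7*(-22508) = -175/3*(-22508) = 3938900/3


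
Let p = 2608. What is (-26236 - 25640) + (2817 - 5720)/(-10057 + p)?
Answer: -386421421/7449 ≈ -51876.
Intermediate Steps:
(-26236 - 25640) + (2817 - 5720)/(-10057 + p) = (-26236 - 25640) + (2817 - 5720)/(-10057 + 2608) = -51876 - 2903/(-7449) = -51876 - 2903*(-1/7449) = -51876 + 2903/7449 = -386421421/7449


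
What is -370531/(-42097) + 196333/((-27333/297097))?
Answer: -57104780921218/26759007 ≈ -2.1340e+6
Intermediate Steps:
-370531/(-42097) + 196333/((-27333/297097)) = -370531*(-1/42097) + 196333/((-27333*1/297097)) = 8617/979 + 196333/(-27333/297097) = 8617/979 + 196333*(-297097/27333) = 8617/979 - 58329945301/27333 = -57104780921218/26759007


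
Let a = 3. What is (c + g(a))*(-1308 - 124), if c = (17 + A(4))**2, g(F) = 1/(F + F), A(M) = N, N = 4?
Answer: -1895252/3 ≈ -6.3175e+5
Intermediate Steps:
A(M) = 4
g(F) = 1/(2*F)
c = 441 (c = (17 + 4)**2 = 21**2 = 441)
(c + g(a))*(-1308 - 124) = (441 + (1/2)/3)*(-1308 - 124) = (441 + (1/2)*(1/3))*(-1432) = (441 + 1/6)*(-1432) = (2647/6)*(-1432) = -1895252/3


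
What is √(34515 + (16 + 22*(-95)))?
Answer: √32441 ≈ 180.11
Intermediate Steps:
√(34515 + (16 + 22*(-95))) = √(34515 + (16 - 2090)) = √(34515 - 2074) = √32441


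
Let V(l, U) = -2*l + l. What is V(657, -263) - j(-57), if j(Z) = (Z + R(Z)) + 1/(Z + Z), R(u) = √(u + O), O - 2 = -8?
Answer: -68399/114 - 3*I*√7 ≈ -599.99 - 7.9373*I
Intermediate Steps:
O = -6 (O = 2 - 8 = -6)
V(l, U) = -l
R(u) = √(-6 + u) (R(u) = √(u - 6) = √(-6 + u))
j(Z) = Z + √(-6 + Z) + 1/(2*Z) (j(Z) = (Z + √(-6 + Z)) + 1/(Z + Z) = (Z + √(-6 + Z)) + 1/(2*Z) = Z + √(-6 + Z) + 1/(2*Z))
V(657, -263) - j(-57) = -1*657 - (-57 + √(-6 - 57) + (½)/(-57)) = -657 - (-57 + √(-63) + (½)*(-1/57)) = -657 - (-57 + 3*I*√7 - 1/114) = -657 - (-6499/114 + 3*I*√7) = -657 + (6499/114 - 3*I*√7) = -68399/114 - 3*I*√7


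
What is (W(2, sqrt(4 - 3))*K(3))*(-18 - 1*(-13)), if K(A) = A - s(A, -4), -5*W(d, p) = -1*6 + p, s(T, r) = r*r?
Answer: 65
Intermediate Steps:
s(T, r) = r**2
W(d, p) = 6/5 - p/5 (W(d, p) = -(-1*6 + p)/5 = -(-6 + p)/5 = 6/5 - p/5)
K(A) = -16 + A (K(A) = A - 1*(-4)**2 = A - 1*16 = A - 16 = -16 + A)
(W(2, sqrt(4 - 3))*K(3))*(-18 - 1*(-13)) = ((6/5 - sqrt(4 - 3)/5)*(-16 + 3))*(-18 - 1*(-13)) = ((6/5 - sqrt(1)/5)*(-13))*(-18 + 13) = ((6/5 - 1/5*1)*(-13))*(-5) = ((6/5 - 1/5)*(-13))*(-5) = (1*(-13))*(-5) = -13*(-5) = 65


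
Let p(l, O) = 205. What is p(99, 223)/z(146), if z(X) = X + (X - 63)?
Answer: 205/229 ≈ 0.89520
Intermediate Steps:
z(X) = -63 + 2*X (z(X) = X + (-63 + X) = -63 + 2*X)
p(99, 223)/z(146) = 205/(-63 + 2*146) = 205/(-63 + 292) = 205/229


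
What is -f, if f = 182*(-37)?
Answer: 6734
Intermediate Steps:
f = -6734
-f = -1*(-6734) = 6734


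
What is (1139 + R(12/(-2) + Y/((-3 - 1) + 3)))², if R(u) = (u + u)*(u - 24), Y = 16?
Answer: 10004569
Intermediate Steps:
R(u) = 2*u*(-24 + u) (R(u) = (2*u)*(-24 + u) = 2*u*(-24 + u))
(1139 + R(12/(-2) + Y/((-3 - 1) + 3)))² = (1139 + 2*(12/(-2) + 16/((-3 - 1) + 3))*(-24 + (12/(-2) + 16/((-3 - 1) + 3))))² = (1139 + 2*(12*(-½) + 16/(-4 + 3))*(-24 + (12*(-½) + 16/(-4 + 3))))² = (1139 + 2*(-6 + 16/(-1))*(-24 + (-6 + 16/(-1))))² = (1139 + 2*(-6 + 16*(-1))*(-24 + (-6 + 16*(-1))))² = (1139 + 2*(-6 - 16)*(-24 + (-6 - 16)))² = (1139 + 2*(-22)*(-24 - 22))² = (1139 + 2*(-22)*(-46))² = (1139 + 2024)² = 3163² = 10004569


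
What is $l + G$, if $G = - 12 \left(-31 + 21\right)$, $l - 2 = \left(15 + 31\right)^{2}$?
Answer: $2238$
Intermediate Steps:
$l = 2118$ ($l = 2 + \left(15 + 31\right)^{2} = 2 + 46^{2} = 2 + 2116 = 2118$)
$G = 120$ ($G = \left(-12\right) \left(-10\right) = 120$)
$l + G = 2118 + 120 = 2238$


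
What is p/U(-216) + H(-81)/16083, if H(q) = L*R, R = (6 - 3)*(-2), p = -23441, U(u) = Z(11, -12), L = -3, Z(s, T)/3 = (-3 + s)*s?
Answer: -3808049/42888 ≈ -88.791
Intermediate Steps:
Z(s, T) = 3*s*(-3 + s) (Z(s, T) = 3*((-3 + s)*s) = 3*(s*(-3 + s)) = 3*s*(-3 + s))
U(u) = 264 (U(u) = 3*11*(-3 + 11) = 3*11*8 = 264)
R = -6 (R = 3*(-2) = -6)
H(q) = 18 (H(q) = -3*(-6) = 18)
p/U(-216) + H(-81)/16083 = -23441/264 + 18/16083 = -23441*1/264 + 18*(1/16083) = -2131/24 + 2/1787 = -3808049/42888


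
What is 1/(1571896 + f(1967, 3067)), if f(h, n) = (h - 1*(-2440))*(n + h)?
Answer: 1/23756734 ≈ 4.2093e-8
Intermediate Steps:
f(h, n) = (2440 + h)*(h + n) (f(h, n) = (h + 2440)*(h + n) = (2440 + h)*(h + n))
1/(1571896 + f(1967, 3067)) = 1/(1571896 + (1967**2 + 2440*1967 + 2440*3067 + 1967*3067)) = 1/(1571896 + (3869089 + 4799480 + 7483480 + 6032789)) = 1/(1571896 + 22184838) = 1/23756734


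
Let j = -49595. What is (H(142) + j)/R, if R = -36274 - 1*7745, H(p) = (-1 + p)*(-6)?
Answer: 50441/44019 ≈ 1.1459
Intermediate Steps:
H(p) = 6 - 6*p
R = -44019 (R = -36274 - 7745 = -44019)
(H(142) + j)/R = ((6 - 6*142) - 49595)/(-44019) = ((6 - 852) - 49595)*(-1/44019) = (-846 - 49595)*(-1/44019) = -50441*(-1/44019) = 50441/44019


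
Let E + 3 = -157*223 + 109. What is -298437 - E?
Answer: -263532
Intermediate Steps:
E = -34905 (E = -3 + (-157*223 + 109) = -3 + (-35011 + 109) = -3 - 34902 = -34905)
-298437 - E = -298437 - 1*(-34905) = -298437 + 34905 = -263532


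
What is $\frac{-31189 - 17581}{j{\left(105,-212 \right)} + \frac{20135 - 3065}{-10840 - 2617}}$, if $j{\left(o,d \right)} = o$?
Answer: $- \frac{131259578}{279183} \approx -470.16$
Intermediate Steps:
$\frac{-31189 - 17581}{j{\left(105,-212 \right)} + \frac{20135 - 3065}{-10840 - 2617}} = \frac{-31189 - 17581}{105 + \frac{20135 - 3065}{-10840 - 2617}} = - \frac{48770}{105 + \frac{17070}{-13457}} = - \frac{48770}{105 + 17070 \left(- \frac{1}{13457}\right)} = - \frac{48770}{105 - \frac{17070}{13457}} = - \frac{48770}{\frac{1395915}{13457}} = \left(-48770\right) \frac{13457}{1395915} = - \frac{131259578}{279183}$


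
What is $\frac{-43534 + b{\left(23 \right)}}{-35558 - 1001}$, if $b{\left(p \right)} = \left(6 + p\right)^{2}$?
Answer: $\frac{42693}{36559} \approx 1.1678$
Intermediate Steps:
$\frac{-43534 + b{\left(23 \right)}}{-35558 - 1001} = \frac{-43534 + \left(6 + 23\right)^{2}}{-35558 - 1001} = \frac{-43534 + 29^{2}}{-36559} = \left(-43534 + 841\right) \left(- \frac{1}{36559}\right) = \left(-42693\right) \left(- \frac{1}{36559}\right) = \frac{42693}{36559}$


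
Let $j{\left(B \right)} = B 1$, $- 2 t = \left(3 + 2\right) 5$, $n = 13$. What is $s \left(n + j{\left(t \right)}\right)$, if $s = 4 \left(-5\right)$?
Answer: $-10$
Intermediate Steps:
$s = -20$
$t = - \frac{25}{2}$ ($t = - \frac{\left(3 + 2\right) 5}{2} = - \frac{5 \cdot 5}{2} = \left(- \frac{1}{2}\right) 25 = - \frac{25}{2} \approx -12.5$)
$j{\left(B \right)} = B$
$s \left(n + j{\left(t \right)}\right) = - 20 \left(13 - \frac{25}{2}\right) = \left(-20\right) \frac{1}{2} = -10$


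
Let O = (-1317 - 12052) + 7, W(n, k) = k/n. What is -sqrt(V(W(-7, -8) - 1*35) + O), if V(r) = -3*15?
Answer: -I*sqrt(13407) ≈ -115.79*I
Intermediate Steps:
O = -13362 (O = -13369 + 7 = -13362)
V(r) = -45
-sqrt(V(W(-7, -8) - 1*35) + O) = -sqrt(-45 - 13362) = -sqrt(-13407) = -I*sqrt(13407)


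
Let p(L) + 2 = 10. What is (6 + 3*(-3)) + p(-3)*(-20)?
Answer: -163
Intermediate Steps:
p(L) = 8 (p(L) = -2 + 10 = 8)
(6 + 3*(-3)) + p(-3)*(-20) = (6 + 3*(-3)) + 8*(-20) = (6 - 9) - 160 = -3 - 160 = -163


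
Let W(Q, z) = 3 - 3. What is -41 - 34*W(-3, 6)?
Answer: -41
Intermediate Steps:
W(Q, z) = 0
-41 - 34*W(-3, 6) = -41 - 34*0 = -41 + 0 = -41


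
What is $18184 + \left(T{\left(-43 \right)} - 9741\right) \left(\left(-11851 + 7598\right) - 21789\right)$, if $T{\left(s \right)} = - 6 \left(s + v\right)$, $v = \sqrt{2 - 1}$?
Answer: $247130722$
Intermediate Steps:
$v = 1$ ($v = \sqrt{1} = 1$)
$T{\left(s \right)} = -6 - 6 s$ ($T{\left(s \right)} = - 6 \left(s + 1\right) = - 6 \left(1 + s\right) = -6 - 6 s$)
$18184 + \left(T{\left(-43 \right)} - 9741\right) \left(\left(-11851 + 7598\right) - 21789\right) = 18184 + \left(\left(-6 - -258\right) - 9741\right) \left(\left(-11851 + 7598\right) - 21789\right) = 18184 + \left(\left(-6 + 258\right) - 9741\right) \left(-4253 - 21789\right) = 18184 + \left(252 - 9741\right) \left(-26042\right) = 18184 - -247112538 = 18184 + 247112538 = 247130722$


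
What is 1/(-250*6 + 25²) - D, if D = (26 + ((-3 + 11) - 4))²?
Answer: -787501/875 ≈ -900.00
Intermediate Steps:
D = 900 (D = (26 + (8 - 4))² = (26 + 4)² = 30² = 900)
1/(-250*6 + 25²) - D = 1/(-250*6 + 25²) - 1*900 = 1/(-125*12 + 625) - 900 = 1/(-1500 + 625) - 900 = 1/(-875) - 900 = -1/875 - 900 = -787501/875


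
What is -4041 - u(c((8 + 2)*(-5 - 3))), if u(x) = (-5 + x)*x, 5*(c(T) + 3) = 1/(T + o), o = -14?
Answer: -897963671/220900 ≈ -4065.0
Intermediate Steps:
c(T) = -3 + 1/(5*(-14 + T)) (c(T) = -3 + 1/(5*(T - 14)) = -3 + 1/(5*(-14 + T)))
u(x) = x*(-5 + x)
-4041 - u(c((8 + 2)*(-5 - 3))) = -4041 - (211 - 15*(8 + 2)*(-5 - 3))/(5*(-14 + (8 + 2)*(-5 - 3)))*(-5 + (211 - 15*(8 + 2)*(-5 - 3))/(5*(-14 + (8 + 2)*(-5 - 3)))) = -4041 - (211 - 150*(-8))/(5*(-14 + 10*(-8)))*(-5 + (211 - 150*(-8))/(5*(-14 + 10*(-8)))) = -4041 - (211 - 15*(-80))/(5*(-14 - 80))*(-5 + (211 - 15*(-80))/(5*(-14 - 80))) = -4041 - (⅕)*(211 + 1200)/(-94)*(-5 + (⅕)*(211 + 1200)/(-94)) = -4041 - (⅕)*(-1/94)*1411*(-5 + (⅕)*(-1/94)*1411) = -4041 - (-1411)*(-5 - 1411/470)/470 = -4041 - (-1411)*(-3761)/(470*470) = -4041 - 1*5306771/220900 = -4041 - 5306771/220900 = -897963671/220900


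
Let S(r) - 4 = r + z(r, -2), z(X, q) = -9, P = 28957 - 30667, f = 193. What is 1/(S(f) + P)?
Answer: -1/1522 ≈ -0.00065703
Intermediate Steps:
P = -1710
S(r) = -5 + r (S(r) = 4 + (r - 9) = 4 + (-9 + r) = -5 + r)
1/(S(f) + P) = 1/((-5 + 193) - 1710) = 1/(188 - 1710) = 1/(-1522) = -1/1522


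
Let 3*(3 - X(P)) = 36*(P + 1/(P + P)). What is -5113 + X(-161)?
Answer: -511652/161 ≈ -3178.0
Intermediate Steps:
X(P) = 3 - 12*P - 6/P (X(P) = 3 - 12*(P + 1/(P + P)) = 3 - 12*(P + 1/(2*P)) = 3 - (18/P + 36*P)/3 = 3 + (-12*P - 6/P) = 3 - 12*P - 6/P)
-5113 + X(-161) = -5113 + (3 - 12*(-161) - 6/(-161)) = -5113 + (3 + 1932 - 6*(-1/161)) = -5113 + (3 + 1932 + 6/161) = -5113 + 311541/161 = -511652/161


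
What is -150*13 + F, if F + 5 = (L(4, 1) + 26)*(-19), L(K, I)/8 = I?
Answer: -2601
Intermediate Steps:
L(K, I) = 8*I
F = -651 (F = -5 + (8*1 + 26)*(-19) = -5 + (8 + 26)*(-19) = -5 + 34*(-19) = -5 - 646 = -651)
-150*13 + F = -150*13 - 651 = -1950 - 651 = -2601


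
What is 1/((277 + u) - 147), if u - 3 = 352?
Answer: 1/485 ≈ 0.0020619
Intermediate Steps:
u = 355 (u = 3 + 352 = 355)
1/((277 + u) - 147) = 1/((277 + 355) - 147) = 1/(632 - 147) = 1/485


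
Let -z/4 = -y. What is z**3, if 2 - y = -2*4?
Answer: 64000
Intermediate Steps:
y = 10 (y = 2 - (-2)*4 = 2 - 1*(-8) = 2 + 8 = 10)
z = 40 (z = -(-4)*10 = -4*(-10) = 40)
z**3 = 40**3 = 64000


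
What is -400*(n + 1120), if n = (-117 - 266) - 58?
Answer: -271600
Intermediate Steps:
n = -441 (n = -383 - 58 = -441)
-400*(n + 1120) = -400*(-441 + 1120) = -400*679 = -271600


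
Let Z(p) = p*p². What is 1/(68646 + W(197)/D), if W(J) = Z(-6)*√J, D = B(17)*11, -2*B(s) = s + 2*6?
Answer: 1164247601/79920934690758 - 3828*√197/13320155781793 ≈ 1.4563e-5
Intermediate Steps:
B(s) = -6 - s/2 (B(s) = -(s + 2*6)/2 = -(s + 12)/2 = -(12 + s)/2 = -6 - s/2)
Z(p) = p³
D = -319/2 (D = (-6 - ½*17)*11 = (-6 - 17/2)*11 = -29/2*11 = -319/2 ≈ -159.50)
W(J) = -216*√J (W(J) = (-6)³*√J = -216*√J)
1/(68646 + W(197)/D) = 1/(68646 + (-216*√197)/(-319/2)) = 1/(68646 - 216*√197*(-2/319)) = 1/(68646 + 432*√197/319)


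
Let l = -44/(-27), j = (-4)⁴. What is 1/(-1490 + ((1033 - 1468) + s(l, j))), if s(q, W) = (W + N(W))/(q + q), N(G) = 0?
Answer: -11/20311 ≈ -0.00054158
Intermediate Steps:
j = 256
l = 44/27 (l = -44*(-1/27) = 44/27 ≈ 1.6296)
s(q, W) = W/(2*q) (s(q, W) = (W + 0)/(q + q) = W/((2*q)) = W*(1/(2*q)) = W/(2*q))
1/(-1490 + ((1033 - 1468) + s(l, j))) = 1/(-1490 + ((1033 - 1468) + (½)*256/(44/27))) = 1/(-1490 + (-435 + (½)*256*(27/44))) = 1/(-1490 + (-435 + 864/11)) = 1/(-1490 - 3921/11) = 1/(-20311/11) = -11/20311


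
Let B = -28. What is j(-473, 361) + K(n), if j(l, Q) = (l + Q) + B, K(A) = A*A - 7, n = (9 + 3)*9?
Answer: 11517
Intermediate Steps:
n = 108 (n = 12*9 = 108)
K(A) = -7 + A**2 (K(A) = A**2 - 7 = -7 + A**2)
j(l, Q) = -28 + Q + l (j(l, Q) = (l + Q) - 28 = (Q + l) - 28 = -28 + Q + l)
j(-473, 361) + K(n) = (-28 + 361 - 473) + (-7 + 108**2) = -140 + (-7 + 11664) = -140 + 11657 = 11517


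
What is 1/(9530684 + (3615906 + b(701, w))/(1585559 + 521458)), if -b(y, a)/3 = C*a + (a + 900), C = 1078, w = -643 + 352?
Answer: 702339/6693772588267 ≈ 1.0492e-7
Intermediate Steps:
w = -291
b(y, a) = -2700 - 3237*a (b(y, a) = -3*(1078*a + (a + 900)) = -3*(1078*a + (900 + a)) = -3*(900 + 1079*a) = -2700 - 3237*a)
1/(9530684 + (3615906 + b(701, w))/(1585559 + 521458)) = 1/(9530684 + (3615906 + (-2700 - 3237*(-291)))/(1585559 + 521458)) = 1/(9530684 + (3615906 + (-2700 + 941967))/2107017) = 1/(9530684 + (3615906 + 939267)*(1/2107017)) = 1/(9530684 + 4555173*(1/2107017)) = 1/(9530684 + 1518391/702339) = 1/(6693772588267/702339) = 702339/6693772588267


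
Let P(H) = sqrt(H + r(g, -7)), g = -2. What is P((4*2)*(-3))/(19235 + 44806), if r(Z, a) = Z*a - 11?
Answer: I*sqrt(21)/64041 ≈ 7.1557e-5*I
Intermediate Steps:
r(Z, a) = -11 + Z*a
P(H) = sqrt(3 + H) (P(H) = sqrt(H + (-11 - 2*(-7))) = sqrt(H + (-11 + 14)) = sqrt(H + 3) = sqrt(3 + H))
P((4*2)*(-3))/(19235 + 44806) = sqrt(3 + (4*2)*(-3))/(19235 + 44806) = sqrt(3 + 8*(-3))/64041 = sqrt(3 - 24)*(1/64041) = sqrt(-21)*(1/64041) = (I*sqrt(21))*(1/64041) = I*sqrt(21)/64041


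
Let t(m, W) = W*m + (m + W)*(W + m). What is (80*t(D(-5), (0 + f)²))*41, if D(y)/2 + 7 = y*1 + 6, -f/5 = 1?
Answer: -429680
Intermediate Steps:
f = -5 (f = -5*1 = -5)
D(y) = -2 + 2*y (D(y) = -14 + 2*(y*1 + 6) = -14 + 2*(y + 6) = -14 + 2*(6 + y) = -14 + (12 + 2*y) = -2 + 2*y)
t(m, W) = (W + m)² + W*m (t(m, W) = W*m + (W + m)*(W + m) = W*m + (W + m)² = (W + m)² + W*m)
(80*t(D(-5), (0 + f)²))*41 = (80*(((0 - 5)² + (-2 + 2*(-5)))² + (0 - 5)²*(-2 + 2*(-5))))*41 = (80*(((-5)² + (-2 - 10))² + (-5)²*(-2 - 10)))*41 = (80*((25 - 12)² + 25*(-12)))*41 = (80*(13² - 300))*41 = (80*(169 - 300))*41 = (80*(-131))*41 = -10480*41 = -429680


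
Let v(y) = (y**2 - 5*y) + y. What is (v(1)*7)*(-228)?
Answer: 4788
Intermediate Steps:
v(y) = y**2 - 4*y
(v(1)*7)*(-228) = ((1*(-4 + 1))*7)*(-228) = ((1*(-3))*7)*(-228) = -3*7*(-228) = -21*(-228) = 4788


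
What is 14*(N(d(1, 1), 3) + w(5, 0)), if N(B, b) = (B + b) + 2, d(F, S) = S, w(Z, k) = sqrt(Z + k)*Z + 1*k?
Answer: 84 + 70*sqrt(5) ≈ 240.52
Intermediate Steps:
w(Z, k) = k + Z*sqrt(Z + k) (w(Z, k) = Z*sqrt(Z + k) + k = k + Z*sqrt(Z + k))
N(B, b) = 2 + B + b
14*(N(d(1, 1), 3) + w(5, 0)) = 14*((2 + 1 + 3) + (0 + 5*sqrt(5 + 0))) = 14*(6 + (0 + 5*sqrt(5))) = 14*(6 + 5*sqrt(5)) = 84 + 70*sqrt(5)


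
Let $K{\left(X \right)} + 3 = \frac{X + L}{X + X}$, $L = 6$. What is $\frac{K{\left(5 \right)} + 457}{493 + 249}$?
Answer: $\frac{4551}{7420} \approx 0.61334$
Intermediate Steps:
$K{\left(X \right)} = -3 + \frac{6 + X}{2 X}$ ($K{\left(X \right)} = -3 + \frac{X + 6}{X + X} = -3 + \frac{6 + X}{2 X}$)
$\frac{K{\left(5 \right)} + 457}{493 + 249} = \frac{\left(- \frac{5}{2} + \frac{3}{5}\right) + 457}{493 + 249} = \frac{\left(- \frac{5}{2} + 3 \cdot \frac{1}{5}\right) + 457}{742} = \left(\left(- \frac{5}{2} + \frac{3}{5}\right) + 457\right) \frac{1}{742} = \left(- \frac{19}{10} + 457\right) \frac{1}{742} = \frac{4551}{10} \cdot \frac{1}{742} = \frac{4551}{7420}$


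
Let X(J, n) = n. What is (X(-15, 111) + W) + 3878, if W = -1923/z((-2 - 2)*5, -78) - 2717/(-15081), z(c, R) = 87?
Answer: 157727003/39759 ≈ 3967.1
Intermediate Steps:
W = -871648/39759 (W = -1923/87 - 2717/(-15081) = -1923*1/87 - 2717*(-1/15081) = -641/29 + 247/1371 = -871648/39759 ≈ -21.923)
(X(-15, 111) + W) + 3878 = (111 - 871648/39759) + 3878 = 3541601/39759 + 3878 = 157727003/39759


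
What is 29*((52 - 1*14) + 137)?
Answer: 5075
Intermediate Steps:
29*((52 - 1*14) + 137) = 29*((52 - 14) + 137) = 29*(38 + 137) = 29*175 = 5075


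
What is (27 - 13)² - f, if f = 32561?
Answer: -32365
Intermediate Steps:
(27 - 13)² - f = (27 - 13)² - 1*32561 = 14² - 32561 = 196 - 32561 = -32365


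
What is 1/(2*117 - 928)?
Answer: -1/694 ≈ -0.0014409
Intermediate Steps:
1/(2*117 - 928) = 1/(234 - 928) = 1/(-694) = -1/694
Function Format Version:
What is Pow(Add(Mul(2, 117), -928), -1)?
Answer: Rational(-1, 694) ≈ -0.0014409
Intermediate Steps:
Pow(Add(Mul(2, 117), -928), -1) = Pow(Add(234, -928), -1) = Pow(-694, -1) = Rational(-1, 694)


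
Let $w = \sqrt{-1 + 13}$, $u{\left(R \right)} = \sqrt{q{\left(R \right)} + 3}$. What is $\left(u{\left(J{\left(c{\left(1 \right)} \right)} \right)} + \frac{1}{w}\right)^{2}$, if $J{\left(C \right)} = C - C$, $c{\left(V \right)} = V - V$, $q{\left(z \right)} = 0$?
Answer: $\frac{49}{12} \approx 4.0833$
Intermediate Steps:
$c{\left(V \right)} = 0$
$J{\left(C \right)} = 0$
$u{\left(R \right)} = \sqrt{3}$ ($u{\left(R \right)} = \sqrt{0 + 3} = \sqrt{3}$)
$w = 2 \sqrt{3}$ ($w = \sqrt{12} = 2 \sqrt{3} \approx 3.4641$)
$\left(u{\left(J{\left(c{\left(1 \right)} \right)} \right)} + \frac{1}{w}\right)^{2} = \left(\sqrt{3} + \frac{1}{2 \sqrt{3}}\right)^{2} = \left(\sqrt{3} + \frac{\sqrt{3}}{6}\right)^{2} = \left(\frac{7 \sqrt{3}}{6}\right)^{2} = \frac{49}{12}$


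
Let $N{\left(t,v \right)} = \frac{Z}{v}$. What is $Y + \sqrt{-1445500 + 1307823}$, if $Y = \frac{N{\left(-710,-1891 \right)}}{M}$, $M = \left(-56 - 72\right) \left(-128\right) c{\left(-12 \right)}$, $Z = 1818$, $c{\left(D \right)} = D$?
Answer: $\frac{303}{61964288} + 61 i \sqrt{37} \approx 4.8899 \cdot 10^{-6} + 371.05 i$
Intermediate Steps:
$N{\left(t,v \right)} = \frac{1818}{v}$
$M = -196608$ ($M = \left(-56 - 72\right) \left(-128\right) \left(-12\right) = \left(-128\right) \left(-128\right) \left(-12\right) = 16384 \left(-12\right) = -196608$)
$Y = \frac{303}{61964288}$ ($Y = \frac{1818 \frac{1}{-1891}}{-196608} = 1818 \left(- \frac{1}{1891}\right) \left(- \frac{1}{196608}\right) = \left(- \frac{1818}{1891}\right) \left(- \frac{1}{196608}\right) = \frac{303}{61964288} \approx 4.8899 \cdot 10^{-6}$)
$Y + \sqrt{-1445500 + 1307823} = \frac{303}{61964288} + \sqrt{-1445500 + 1307823} = \frac{303}{61964288} + \sqrt{-137677} = \frac{303}{61964288} + 61 i \sqrt{37}$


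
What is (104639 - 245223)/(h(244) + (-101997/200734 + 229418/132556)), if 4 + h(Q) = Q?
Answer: -233795551017796/401160671465 ≈ -582.80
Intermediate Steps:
h(Q) = -4 + Q
(104639 - 245223)/(h(244) + (-101997/200734 + 229418/132556)) = (104639 - 245223)/((-4 + 244) + (-101997/200734 + 229418/132556)) = -140584/(240 + (-101997*1/200734 + 229418*(1/132556))) = -140584/(240 + (-101997/200734 + 114709/66278)) = -140584/(240 + 4066459810/3326062013) = -140584/802321342930/3326062013 = -140584*3326062013/802321342930 = -233795551017796/401160671465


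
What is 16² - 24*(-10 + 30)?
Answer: -224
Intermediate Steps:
16² - 24*(-10 + 30) = 256 - 24*20 = 256 - 1*480 = 256 - 480 = -224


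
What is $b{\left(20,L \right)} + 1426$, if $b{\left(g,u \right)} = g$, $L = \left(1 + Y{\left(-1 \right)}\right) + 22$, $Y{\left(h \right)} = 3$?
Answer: $1446$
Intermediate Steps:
$L = 26$ ($L = \left(1 + 3\right) + 22 = 4 + 22 = 26$)
$b{\left(20,L \right)} + 1426 = 20 + 1426 = 1446$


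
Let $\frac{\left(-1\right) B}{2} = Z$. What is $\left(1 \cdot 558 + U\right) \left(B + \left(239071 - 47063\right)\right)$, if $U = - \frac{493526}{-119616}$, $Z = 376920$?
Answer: $- \frac{2361072784583}{7476} \approx -3.1582 \cdot 10^{8}$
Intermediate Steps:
$U = \frac{246763}{59808}$ ($U = \left(-493526\right) \left(- \frac{1}{119616}\right) = \frac{246763}{59808} \approx 4.1259$)
$B = -753840$ ($B = \left(-2\right) 376920 = -753840$)
$\left(1 \cdot 558 + U\right) \left(B + \left(239071 - 47063\right)\right) = \left(1 \cdot 558 + \frac{246763}{59808}\right) \left(-753840 + \left(239071 - 47063\right)\right) = \left(558 + \frac{246763}{59808}\right) \left(-753840 + \left(239071 - 47063\right)\right) = \frac{33619627 \left(-753840 + 192008\right)}{59808} = \frac{33619627}{59808} \left(-561832\right) = - \frac{2361072784583}{7476}$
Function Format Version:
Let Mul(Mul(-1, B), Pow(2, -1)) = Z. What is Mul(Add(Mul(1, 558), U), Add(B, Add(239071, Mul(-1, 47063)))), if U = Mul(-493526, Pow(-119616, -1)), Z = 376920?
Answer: Rational(-2361072784583, 7476) ≈ -3.1582e+8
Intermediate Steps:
U = Rational(246763, 59808) (U = Mul(-493526, Rational(-1, 119616)) = Rational(246763, 59808) ≈ 4.1259)
B = -753840 (B = Mul(-2, 376920) = -753840)
Mul(Add(Mul(1, 558), U), Add(B, Add(239071, Mul(-1, 47063)))) = Mul(Add(Mul(1, 558), Rational(246763, 59808)), Add(-753840, Add(239071, Mul(-1, 47063)))) = Mul(Add(558, Rational(246763, 59808)), Add(-753840, Add(239071, -47063))) = Mul(Rational(33619627, 59808), Add(-753840, 192008)) = Mul(Rational(33619627, 59808), -561832) = Rational(-2361072784583, 7476)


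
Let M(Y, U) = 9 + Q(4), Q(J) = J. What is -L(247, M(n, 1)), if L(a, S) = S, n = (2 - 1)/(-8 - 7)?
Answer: -13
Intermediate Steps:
n = -1/15 (n = 1/(-15) = 1*(-1/15) = -1/15 ≈ -0.066667)
M(Y, U) = 13 (M(Y, U) = 9 + 4 = 13)
-L(247, M(n, 1)) = -1*13 = -13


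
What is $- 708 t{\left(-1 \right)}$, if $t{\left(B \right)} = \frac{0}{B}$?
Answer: $0$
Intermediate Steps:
$t{\left(B \right)} = 0$
$- 708 t{\left(-1 \right)} = \left(-708\right) 0 = 0$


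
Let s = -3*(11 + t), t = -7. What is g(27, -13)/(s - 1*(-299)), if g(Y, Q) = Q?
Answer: -13/287 ≈ -0.045296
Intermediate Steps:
s = -12 (s = -3*(11 - 7) = -3*4 = -12)
g(27, -13)/(s - 1*(-299)) = -13/(-12 - 1*(-299)) = -13/(-12 + 299) = -13/287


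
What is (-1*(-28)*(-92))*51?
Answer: -131376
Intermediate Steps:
(-1*(-28)*(-92))*51 = (28*(-92))*51 = -2576*51 = -131376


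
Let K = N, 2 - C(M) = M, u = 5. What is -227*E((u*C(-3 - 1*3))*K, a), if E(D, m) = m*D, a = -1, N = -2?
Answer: -18160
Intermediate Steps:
C(M) = 2 - M
K = -2
E(D, m) = D*m
-227*E((u*C(-3 - 1*3))*K, a) = -227*(5*(2 - (-3 - 1*3)))*(-2)*(-1) = -227*(5*(2 - (-3 - 3)))*(-2)*(-1) = -227*(5*(2 - 1*(-6)))*(-2)*(-1) = -227*(5*(2 + 6))*(-2)*(-1) = -227*(5*8)*(-2)*(-1) = -227*40*(-2)*(-1) = -(-18160)*(-1) = -227*80 = -18160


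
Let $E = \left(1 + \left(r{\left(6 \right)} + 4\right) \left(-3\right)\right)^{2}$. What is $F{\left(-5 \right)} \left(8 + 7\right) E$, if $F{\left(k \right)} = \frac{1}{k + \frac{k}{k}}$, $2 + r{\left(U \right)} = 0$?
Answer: $- \frac{375}{4} \approx -93.75$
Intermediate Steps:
$r{\left(U \right)} = -2$ ($r{\left(U \right)} = -2 + 0 = -2$)
$F{\left(k \right)} = \frac{1}{1 + k}$ ($F{\left(k \right)} = \frac{1}{k + 1} = \frac{1}{1 + k}$)
$E = 25$ ($E = \left(1 + \left(-2 + 4\right) \left(-3\right)\right)^{2} = \left(1 + 2 \left(-3\right)\right)^{2} = \left(1 - 6\right)^{2} = \left(-5\right)^{2} = 25$)
$F{\left(-5 \right)} \left(8 + 7\right) E = \frac{8 + 7}{1 - 5} \cdot 25 = \frac{1}{-4} \cdot 15 \cdot 25 = \left(- \frac{1}{4}\right) 15 \cdot 25 = \left(- \frac{15}{4}\right) 25 = - \frac{375}{4}$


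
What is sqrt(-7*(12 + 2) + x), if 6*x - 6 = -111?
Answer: I*sqrt(462)/2 ≈ 10.747*I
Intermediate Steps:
x = -35/2 (x = 1 + (1/6)*(-111) = 1 - 37/2 = -35/2 ≈ -17.500)
sqrt(-7*(12 + 2) + x) = sqrt(-7*(12 + 2) - 35/2) = sqrt(-7*14 - 35/2) = sqrt(-98 - 35/2) = sqrt(-231/2) = I*sqrt(462)/2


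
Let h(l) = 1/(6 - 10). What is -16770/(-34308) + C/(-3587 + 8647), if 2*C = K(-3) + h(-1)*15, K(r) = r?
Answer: 56493607/115732320 ≈ 0.48814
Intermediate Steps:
h(l) = -1/4 (h(l) = 1/(-4) = -1/4)
C = -27/8 (C = (-3 - 1/4*15)/2 = (-3 - 15/4)/2 = (1/2)*(-27/4) = -27/8 ≈ -3.3750)
-16770/(-34308) + C/(-3587 + 8647) = -16770/(-34308) - 27/(8*(-3587 + 8647)) = -16770*(-1/34308) - 27/8/5060 = 2795/5718 - 27/8*1/5060 = 2795/5718 - 27/40480 = 56493607/115732320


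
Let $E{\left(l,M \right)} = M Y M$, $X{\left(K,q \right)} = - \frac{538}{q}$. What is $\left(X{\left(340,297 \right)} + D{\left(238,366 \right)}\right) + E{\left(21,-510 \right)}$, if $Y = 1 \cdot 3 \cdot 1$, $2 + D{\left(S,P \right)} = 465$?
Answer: $\frac{231886073}{297} \approx 7.8076 \cdot 10^{5}$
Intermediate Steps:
$D{\left(S,P \right)} = 463$ ($D{\left(S,P \right)} = -2 + 465 = 463$)
$Y = 3$ ($Y = 3 \cdot 1 = 3$)
$E{\left(l,M \right)} = 3 M^{2}$ ($E{\left(l,M \right)} = M 3 M = 3 M M = 3 M^{2}$)
$\left(X{\left(340,297 \right)} + D{\left(238,366 \right)}\right) + E{\left(21,-510 \right)} = \left(- \frac{538}{297} + 463\right) + 3 \left(-510\right)^{2} = \left(\left(-538\right) \frac{1}{297} + 463\right) + 3 \cdot 260100 = \left(- \frac{538}{297} + 463\right) + 780300 = \frac{136973}{297} + 780300 = \frac{231886073}{297}$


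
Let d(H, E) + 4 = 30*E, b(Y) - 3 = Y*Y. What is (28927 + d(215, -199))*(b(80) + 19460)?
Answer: 593633439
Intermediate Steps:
b(Y) = 3 + Y² (b(Y) = 3 + Y*Y = 3 + Y²)
d(H, E) = -4 + 30*E
(28927 + d(215, -199))*(b(80) + 19460) = (28927 + (-4 + 30*(-199)))*((3 + 80²) + 19460) = (28927 + (-4 - 5970))*((3 + 6400) + 19460) = (28927 - 5974)*(6403 + 19460) = 22953*25863 = 593633439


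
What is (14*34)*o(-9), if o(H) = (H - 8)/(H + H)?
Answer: 4046/9 ≈ 449.56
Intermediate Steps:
o(H) = (-8 + H)/(2*H) (o(H) = (-8 + H)/((2*H)) = (-8 + H)*(1/(2*H)) = (-8 + H)/(2*H))
(14*34)*o(-9) = (14*34)*((½)*(-8 - 9)/(-9)) = 476*((½)*(-⅑)*(-17)) = 476*(17/18) = 4046/9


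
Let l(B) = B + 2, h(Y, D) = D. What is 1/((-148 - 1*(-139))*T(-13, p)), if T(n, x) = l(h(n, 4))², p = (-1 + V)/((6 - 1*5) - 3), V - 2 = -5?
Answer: -1/324 ≈ -0.0030864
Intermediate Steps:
V = -3 (V = 2 - 5 = -3)
l(B) = 2 + B
p = 2 (p = (-1 - 3)/((6 - 1*5) - 3) = -4/((6 - 5) - 3) = -4/(1 - 3) = -4/(-2) = -4*(-½) = 2)
T(n, x) = 36 (T(n, x) = (2 + 4)² = 6² = 36)
1/((-148 - 1*(-139))*T(-13, p)) = 1/((-148 - 1*(-139))*36) = 1/((-148 + 139)*36) = 1/(-9*36) = 1/(-324) = -1/324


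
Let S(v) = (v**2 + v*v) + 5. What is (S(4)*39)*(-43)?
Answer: -62049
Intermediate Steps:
S(v) = 5 + 2*v**2 (S(v) = (v**2 + v**2) + 5 = 2*v**2 + 5 = 5 + 2*v**2)
(S(4)*39)*(-43) = ((5 + 2*4**2)*39)*(-43) = ((5 + 2*16)*39)*(-43) = ((5 + 32)*39)*(-43) = (37*39)*(-43) = 1443*(-43) = -62049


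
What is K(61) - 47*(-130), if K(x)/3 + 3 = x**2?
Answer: 17264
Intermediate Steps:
K(x) = -9 + 3*x**2
K(61) - 47*(-130) = (-9 + 3*61**2) - 47*(-130) = (-9 + 3*3721) + 6110 = (-9 + 11163) + 6110 = 11154 + 6110 = 17264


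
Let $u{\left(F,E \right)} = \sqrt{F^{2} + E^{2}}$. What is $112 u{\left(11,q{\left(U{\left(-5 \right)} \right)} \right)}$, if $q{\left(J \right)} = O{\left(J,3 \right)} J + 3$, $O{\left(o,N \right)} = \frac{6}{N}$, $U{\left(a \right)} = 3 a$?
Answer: $560 \sqrt{34} \approx 3265.3$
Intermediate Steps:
$q{\left(J \right)} = 3 + 2 J$ ($q{\left(J \right)} = \frac{6}{3} J + 3 = 6 \cdot \frac{1}{3} J + 3 = 2 J + 3 = 3 + 2 J$)
$u{\left(F,E \right)} = \sqrt{E^{2} + F^{2}}$
$112 u{\left(11,q{\left(U{\left(-5 \right)} \right)} \right)} = 112 \sqrt{\left(3 + 2 \cdot 3 \left(-5\right)\right)^{2} + 11^{2}} = 112 \sqrt{\left(3 + 2 \left(-15\right)\right)^{2} + 121} = 112 \sqrt{\left(3 - 30\right)^{2} + 121} = 112 \sqrt{\left(-27\right)^{2} + 121} = 112 \sqrt{729 + 121} = 112 \sqrt{850} = 112 \cdot 5 \sqrt{34} = 560 \sqrt{34}$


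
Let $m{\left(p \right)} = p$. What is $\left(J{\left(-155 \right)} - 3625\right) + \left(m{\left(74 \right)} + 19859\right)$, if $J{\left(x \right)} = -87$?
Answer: $16221$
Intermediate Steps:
$\left(J{\left(-155 \right)} - 3625\right) + \left(m{\left(74 \right)} + 19859\right) = \left(-87 - 3625\right) + \left(74 + 19859\right) = -3712 + 19933 = 16221$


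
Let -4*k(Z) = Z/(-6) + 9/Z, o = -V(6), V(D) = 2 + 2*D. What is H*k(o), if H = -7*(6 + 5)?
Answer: 781/24 ≈ 32.542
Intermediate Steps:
o = -14 (o = -(2 + 2*6) = -(2 + 12) = -1*14 = -14)
k(Z) = -9/(4*Z) + Z/24 (k(Z) = -(Z/(-6) + 9/Z)/4 = -(Z*(-⅙) + 9/Z)/4 = -(-Z/6 + 9/Z)/4 = -(9/Z - Z/6)/4 = -9/(4*Z) + Z/24)
H = -77 (H = -7*11 = -77)
H*k(o) = -77*(-54 + (-14)²)/(24*(-14)) = -77*(-1)*(-54 + 196)/(24*14) = -77*(-1)*142/(24*14) = -77*(-71/168) = 781/24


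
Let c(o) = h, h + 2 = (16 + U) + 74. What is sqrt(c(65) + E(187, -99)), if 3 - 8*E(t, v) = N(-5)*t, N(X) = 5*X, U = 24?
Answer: sqrt(2787)/2 ≈ 26.396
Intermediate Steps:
E(t, v) = 3/8 + 25*t/8 (E(t, v) = 3/8 - 5*(-5)*t/8 = 3/8 - (-25)*t/8 = 3/8 + 25*t/8)
h = 112 (h = -2 + ((16 + 24) + 74) = -2 + (40 + 74) = -2 + 114 = 112)
c(o) = 112
sqrt(c(65) + E(187, -99)) = sqrt(112 + (3/8 + (25/8)*187)) = sqrt(112 + (3/8 + 4675/8)) = sqrt(112 + 2339/4) = sqrt(2787/4) = sqrt(2787)/2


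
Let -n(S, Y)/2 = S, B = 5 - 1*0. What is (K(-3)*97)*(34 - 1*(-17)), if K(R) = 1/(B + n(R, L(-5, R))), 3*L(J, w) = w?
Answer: 4947/11 ≈ 449.73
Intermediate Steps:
L(J, w) = w/3
B = 5 (B = 5 + 0 = 5)
n(S, Y) = -2*S
K(R) = 1/(5 - 2*R)
(K(-3)*97)*(34 - 1*(-17)) = (-1/(-5 + 2*(-3))*97)*(34 - 1*(-17)) = (-1/(-5 - 6)*97)*(34 + 17) = (-1/(-11)*97)*51 = (-1*(-1/11)*97)*51 = ((1/11)*97)*51 = (97/11)*51 = 4947/11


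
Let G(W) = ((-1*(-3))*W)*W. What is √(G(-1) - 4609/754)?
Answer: I*√1769638/754 ≈ 1.7643*I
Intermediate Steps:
G(W) = 3*W² (G(W) = (3*W)*W = 3*W²)
√(G(-1) - 4609/754) = √(3*(-1)² - 4609/754) = √(3*1 - 4609*1/754) = √(3 - 4609/754) = √(-2347/754) = I*√1769638/754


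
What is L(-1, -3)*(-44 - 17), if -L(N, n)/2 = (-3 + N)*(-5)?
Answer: 2440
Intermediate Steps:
L(N, n) = -30 + 10*N (L(N, n) = -2*(-3 + N)*(-5) = -2*(15 - 5*N) = -30 + 10*N)
L(-1, -3)*(-44 - 17) = (-30 + 10*(-1))*(-44 - 17) = (-30 - 10)*(-61) = -40*(-61) = 2440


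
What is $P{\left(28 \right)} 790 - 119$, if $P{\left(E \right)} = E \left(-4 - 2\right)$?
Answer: $-132839$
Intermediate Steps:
$P{\left(E \right)} = - 6 E$ ($P{\left(E \right)} = E \left(-6\right) = - 6 E$)
$P{\left(28 \right)} 790 - 119 = \left(-6\right) 28 \cdot 790 - 119 = \left(-168\right) 790 - 119 = -132720 - 119 = -132839$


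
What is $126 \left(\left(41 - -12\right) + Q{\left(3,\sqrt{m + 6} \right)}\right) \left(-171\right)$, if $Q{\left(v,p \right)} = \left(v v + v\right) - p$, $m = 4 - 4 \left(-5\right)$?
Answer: $-1400490 + 21546 \sqrt{30} \approx -1.2825 \cdot 10^{6}$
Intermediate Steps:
$m = 24$ ($m = 4 - -20 = 4 + 20 = 24$)
$Q{\left(v,p \right)} = v + v^{2} - p$ ($Q{\left(v,p \right)} = \left(v^{2} + v\right) - p = \left(v + v^{2}\right) - p = v + v^{2} - p$)
$126 \left(\left(41 - -12\right) + Q{\left(3,\sqrt{m + 6} \right)}\right) \left(-171\right) = 126 \left(\left(41 - -12\right) + \left(3 + 3^{2} - \sqrt{24 + 6}\right)\right) \left(-171\right) = 126 \left(\left(41 + 12\right) + \left(3 + 9 - \sqrt{30}\right)\right) \left(-171\right) = 126 \left(53 + \left(12 - \sqrt{30}\right)\right) \left(-171\right) = 126 \left(65 - \sqrt{30}\right) \left(-171\right) = \left(8190 - 126 \sqrt{30}\right) \left(-171\right) = -1400490 + 21546 \sqrt{30}$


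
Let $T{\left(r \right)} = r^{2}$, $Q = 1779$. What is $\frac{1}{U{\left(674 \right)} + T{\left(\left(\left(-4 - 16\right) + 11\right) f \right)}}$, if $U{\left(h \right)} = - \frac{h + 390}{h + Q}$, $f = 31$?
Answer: $\frac{2453}{190942909} \approx 1.2847 \cdot 10^{-5}$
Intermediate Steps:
$U{\left(h \right)} = - \frac{390 + h}{1779 + h}$ ($U{\left(h \right)} = - \frac{h + 390}{h + 1779} = - \frac{390 + h}{1779 + h}$)
$\frac{1}{U{\left(674 \right)} + T{\left(\left(\left(-4 - 16\right) + 11\right) f \right)}} = \frac{1}{\frac{-390 - 674}{1779 + 674} + \left(\left(\left(-4 - 16\right) + 11\right) 31\right)^{2}} = \frac{1}{\frac{-390 - 674}{2453} + \left(\left(-20 + 11\right) 31\right)^{2}} = \frac{1}{\frac{1}{2453} \left(-1064\right) + \left(\left(-9\right) 31\right)^{2}} = \frac{1}{- \frac{1064}{2453} + \left(-279\right)^{2}} = \frac{1}{- \frac{1064}{2453} + 77841} = \frac{1}{\frac{190942909}{2453}} = \frac{2453}{190942909}$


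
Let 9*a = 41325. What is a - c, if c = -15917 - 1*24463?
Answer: 134915/3 ≈ 44972.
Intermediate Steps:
a = 13775/3 (a = (⅑)*41325 = 13775/3 ≈ 4591.7)
c = -40380 (c = -15917 - 24463 = -40380)
a - c = 13775/3 - 1*(-40380) = 13775/3 + 40380 = 134915/3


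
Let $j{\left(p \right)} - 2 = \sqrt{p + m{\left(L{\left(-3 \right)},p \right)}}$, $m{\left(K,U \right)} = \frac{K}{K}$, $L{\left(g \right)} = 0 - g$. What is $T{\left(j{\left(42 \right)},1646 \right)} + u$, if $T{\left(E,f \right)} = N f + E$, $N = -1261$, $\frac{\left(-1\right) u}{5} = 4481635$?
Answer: $-24483779 + \sqrt{43} \approx -2.4484 \cdot 10^{7}$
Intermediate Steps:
$L{\left(g \right)} = - g$
$u = -22408175$ ($u = \left(-5\right) 4481635 = -22408175$)
$m{\left(K,U \right)} = 1$
$j{\left(p \right)} = 2 + \sqrt{1 + p}$ ($j{\left(p \right)} = 2 + \sqrt{p + 1} = 2 + \sqrt{1 + p}$)
$T{\left(E,f \right)} = E - 1261 f$ ($T{\left(E,f \right)} = - 1261 f + E = E - 1261 f$)
$T{\left(j{\left(42 \right)},1646 \right)} + u = \left(\left(2 + \sqrt{1 + 42}\right) - 2075606\right) - 22408175 = \left(\left(2 + \sqrt{43}\right) - 2075606\right) - 22408175 = \left(-2075604 + \sqrt{43}\right) - 22408175 = -24483779 + \sqrt{43}$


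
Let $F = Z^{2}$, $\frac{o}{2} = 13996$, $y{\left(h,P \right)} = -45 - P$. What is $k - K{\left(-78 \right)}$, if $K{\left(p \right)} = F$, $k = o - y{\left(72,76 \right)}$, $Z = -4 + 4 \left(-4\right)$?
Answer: $27713$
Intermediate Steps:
$o = 27992$ ($o = 2 \cdot 13996 = 27992$)
$Z = -20$ ($Z = -4 - 16 = -20$)
$k = 28113$ ($k = 27992 - \left(-45 - 76\right) = 27992 - -121 = 27992 + 121 = 28113$)
$F = 400$ ($F = \left(-20\right)^{2} = 400$)
$K{\left(p \right)} = 400$
$k - K{\left(-78 \right)} = 28113 - 400 = 27713$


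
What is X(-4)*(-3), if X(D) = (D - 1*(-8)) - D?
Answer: -24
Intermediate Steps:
X(D) = 8 (X(D) = (D + 8) - D = (8 + D) - D = 8)
X(-4)*(-3) = 8*(-3) = -24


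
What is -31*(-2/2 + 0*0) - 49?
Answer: -18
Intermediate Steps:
-31*(-2/2 + 0*0) - 49 = -31*(-2*1/2 + 0) - 49 = -31*(-1 + 0) - 49 = -31*(-1) - 49 = 31 - 49 = -18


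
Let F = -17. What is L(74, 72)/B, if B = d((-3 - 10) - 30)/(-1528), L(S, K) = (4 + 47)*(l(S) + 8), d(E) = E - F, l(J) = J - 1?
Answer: 3156084/13 ≈ 2.4278e+5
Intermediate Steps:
l(J) = -1 + J
d(E) = 17 + E (d(E) = E - 1*(-17) = E + 17 = 17 + E)
L(S, K) = 357 + 51*S (L(S, K) = (4 + 47)*((-1 + S) + 8) = 51*(7 + S) = 357 + 51*S)
B = 13/764 (B = (17 + ((-3 - 10) - 30))/(-1528) = (17 + (-13 - 30))*(-1/1528) = (17 - 43)*(-1/1528) = -26*(-1/1528) = 13/764 ≈ 0.017016)
L(74, 72)/B = (357 + 51*74)/(13/764) = (357 + 3774)*(764/13) = 4131*(764/13) = 3156084/13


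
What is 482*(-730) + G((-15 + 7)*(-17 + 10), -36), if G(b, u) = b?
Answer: -351804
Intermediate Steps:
482*(-730) + G((-15 + 7)*(-17 + 10), -36) = 482*(-730) + (-15 + 7)*(-17 + 10) = -351860 - 8*(-7) = -351860 + 56 = -351804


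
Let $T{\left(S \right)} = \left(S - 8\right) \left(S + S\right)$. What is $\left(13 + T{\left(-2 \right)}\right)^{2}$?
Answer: $2809$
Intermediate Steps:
$T{\left(S \right)} = 2 S \left(-8 + S\right)$ ($T{\left(S \right)} = \left(S - 8\right) 2 S = \left(-8 + S\right) 2 S = 2 S \left(-8 + S\right)$)
$\left(13 + T{\left(-2 \right)}\right)^{2} = \left(13 + 2 \left(-2\right) \left(-8 - 2\right)\right)^{2} = \left(13 + 2 \left(-2\right) \left(-10\right)\right)^{2} = \left(13 + 40\right)^{2} = 53^{2} = 2809$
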